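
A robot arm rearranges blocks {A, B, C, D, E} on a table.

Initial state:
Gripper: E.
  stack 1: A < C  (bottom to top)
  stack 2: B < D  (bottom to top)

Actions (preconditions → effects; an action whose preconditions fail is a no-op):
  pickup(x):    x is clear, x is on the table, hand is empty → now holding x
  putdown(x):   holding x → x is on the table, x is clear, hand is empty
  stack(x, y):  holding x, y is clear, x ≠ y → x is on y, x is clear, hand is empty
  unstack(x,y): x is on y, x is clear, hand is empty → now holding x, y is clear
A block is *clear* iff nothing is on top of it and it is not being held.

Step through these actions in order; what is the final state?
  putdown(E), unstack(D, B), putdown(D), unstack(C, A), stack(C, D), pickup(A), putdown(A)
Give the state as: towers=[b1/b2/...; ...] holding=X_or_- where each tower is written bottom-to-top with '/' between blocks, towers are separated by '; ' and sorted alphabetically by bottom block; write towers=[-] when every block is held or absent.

towers=[A; B; D/C; E] holding=-

step 1 (putdown(E)): towers=[A/C; B/D; E] holding=-
step 2 (unstack(D, B)): towers=[A/C; B; E] holding=D
step 3 (putdown(D)): towers=[A/C; B; D; E] holding=-
step 4 (unstack(C, A)): towers=[A; B; D; E] holding=C
step 5 (stack(C, D)): towers=[A; B; D/C; E] holding=-
step 6 (pickup(A)): towers=[B; D/C; E] holding=A
step 7 (putdown(A)): towers=[A; B; D/C; E] holding=-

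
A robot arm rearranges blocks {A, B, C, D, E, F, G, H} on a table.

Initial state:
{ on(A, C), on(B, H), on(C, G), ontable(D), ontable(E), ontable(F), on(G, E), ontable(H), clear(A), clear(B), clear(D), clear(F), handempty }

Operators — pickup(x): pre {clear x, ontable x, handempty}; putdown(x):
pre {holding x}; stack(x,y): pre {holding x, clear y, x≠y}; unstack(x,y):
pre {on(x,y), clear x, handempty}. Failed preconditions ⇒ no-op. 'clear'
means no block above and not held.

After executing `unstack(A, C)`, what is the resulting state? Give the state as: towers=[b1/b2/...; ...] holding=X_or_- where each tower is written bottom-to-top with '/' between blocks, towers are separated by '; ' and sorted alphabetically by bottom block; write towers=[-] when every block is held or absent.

towers=[D; E/G/C; F; H/B] holding=A

before: towers=[D; E/G/C/A; F; H/B] holding=-
pre[unstack(A, C)]: on(A,C) ✓, clear(A) ✓, handempty ✓
all met → apply unstack(A, C)
after:  towers=[D; E/G/C; F; H/B] holding=A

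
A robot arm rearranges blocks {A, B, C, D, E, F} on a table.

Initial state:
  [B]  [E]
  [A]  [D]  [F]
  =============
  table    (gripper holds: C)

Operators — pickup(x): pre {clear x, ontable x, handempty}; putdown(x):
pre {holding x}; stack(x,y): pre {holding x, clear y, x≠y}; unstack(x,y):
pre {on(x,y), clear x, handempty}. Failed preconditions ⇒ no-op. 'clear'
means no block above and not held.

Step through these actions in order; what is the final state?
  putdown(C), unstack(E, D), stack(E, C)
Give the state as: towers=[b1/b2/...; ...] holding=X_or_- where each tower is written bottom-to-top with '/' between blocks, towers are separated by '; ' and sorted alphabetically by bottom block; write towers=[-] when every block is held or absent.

step 1 (putdown(C)): towers=[A/B; C; D/E; F] holding=-
step 2 (unstack(E, D)): towers=[A/B; C; D; F] holding=E
step 3 (stack(E, C)): towers=[A/B; C/E; D; F] holding=-

towers=[A/B; C/E; D; F] holding=-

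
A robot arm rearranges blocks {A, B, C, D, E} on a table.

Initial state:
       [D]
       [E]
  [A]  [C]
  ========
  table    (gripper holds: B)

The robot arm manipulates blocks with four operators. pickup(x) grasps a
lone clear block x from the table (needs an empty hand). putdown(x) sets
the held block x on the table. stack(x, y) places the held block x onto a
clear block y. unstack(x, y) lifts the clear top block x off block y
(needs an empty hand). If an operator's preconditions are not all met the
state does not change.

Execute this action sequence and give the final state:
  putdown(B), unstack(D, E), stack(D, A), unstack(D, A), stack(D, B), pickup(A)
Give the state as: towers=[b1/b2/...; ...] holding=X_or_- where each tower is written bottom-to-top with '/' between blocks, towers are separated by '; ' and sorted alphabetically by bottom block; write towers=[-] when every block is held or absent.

towers=[B/D; C/E] holding=A

step 1 (putdown(B)): towers=[A; B; C/E/D] holding=-
step 2 (unstack(D, E)): towers=[A; B; C/E] holding=D
step 3 (stack(D, A)): towers=[A/D; B; C/E] holding=-
step 4 (unstack(D, A)): towers=[A; B; C/E] holding=D
step 5 (stack(D, B)): towers=[A; B/D; C/E] holding=-
step 6 (pickup(A)): towers=[B/D; C/E] holding=A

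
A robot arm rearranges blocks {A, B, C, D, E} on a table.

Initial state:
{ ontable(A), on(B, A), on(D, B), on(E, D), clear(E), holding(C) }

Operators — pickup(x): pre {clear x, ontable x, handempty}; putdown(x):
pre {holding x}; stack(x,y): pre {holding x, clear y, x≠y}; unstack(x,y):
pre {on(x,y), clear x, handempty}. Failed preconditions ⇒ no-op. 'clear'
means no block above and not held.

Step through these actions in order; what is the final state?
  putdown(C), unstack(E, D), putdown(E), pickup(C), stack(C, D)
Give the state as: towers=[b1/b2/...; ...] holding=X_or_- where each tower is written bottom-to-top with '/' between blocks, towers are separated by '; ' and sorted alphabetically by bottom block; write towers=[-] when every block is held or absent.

step 1 (putdown(C)): towers=[A/B/D/E; C] holding=-
step 2 (unstack(E, D)): towers=[A/B/D; C] holding=E
step 3 (putdown(E)): towers=[A/B/D; C; E] holding=-
step 4 (pickup(C)): towers=[A/B/D; E] holding=C
step 5 (stack(C, D)): towers=[A/B/D/C; E] holding=-

towers=[A/B/D/C; E] holding=-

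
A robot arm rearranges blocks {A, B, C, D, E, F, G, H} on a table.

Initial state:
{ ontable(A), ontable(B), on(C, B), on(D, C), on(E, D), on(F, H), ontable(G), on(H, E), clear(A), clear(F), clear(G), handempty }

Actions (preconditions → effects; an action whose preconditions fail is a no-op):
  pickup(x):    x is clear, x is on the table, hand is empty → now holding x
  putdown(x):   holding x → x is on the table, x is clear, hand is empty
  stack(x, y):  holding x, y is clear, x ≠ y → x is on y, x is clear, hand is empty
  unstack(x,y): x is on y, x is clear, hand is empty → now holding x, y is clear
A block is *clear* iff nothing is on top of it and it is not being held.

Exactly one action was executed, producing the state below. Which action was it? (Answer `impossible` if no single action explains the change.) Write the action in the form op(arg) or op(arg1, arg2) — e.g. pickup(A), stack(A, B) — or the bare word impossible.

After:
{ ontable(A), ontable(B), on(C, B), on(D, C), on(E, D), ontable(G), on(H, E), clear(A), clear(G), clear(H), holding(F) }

target: towers=[A; B/C/D/E/H; G] holding=F
         pickup(G) → towers=[A; B/C/D/E/H/F] holding=G
         pickup(A) → towers=[B/C/D/E/H/F; G] holding=A
     unstack(F, H) → towers=[A; B/C/D/E/H; G] holding=F  ← match

unstack(F, H)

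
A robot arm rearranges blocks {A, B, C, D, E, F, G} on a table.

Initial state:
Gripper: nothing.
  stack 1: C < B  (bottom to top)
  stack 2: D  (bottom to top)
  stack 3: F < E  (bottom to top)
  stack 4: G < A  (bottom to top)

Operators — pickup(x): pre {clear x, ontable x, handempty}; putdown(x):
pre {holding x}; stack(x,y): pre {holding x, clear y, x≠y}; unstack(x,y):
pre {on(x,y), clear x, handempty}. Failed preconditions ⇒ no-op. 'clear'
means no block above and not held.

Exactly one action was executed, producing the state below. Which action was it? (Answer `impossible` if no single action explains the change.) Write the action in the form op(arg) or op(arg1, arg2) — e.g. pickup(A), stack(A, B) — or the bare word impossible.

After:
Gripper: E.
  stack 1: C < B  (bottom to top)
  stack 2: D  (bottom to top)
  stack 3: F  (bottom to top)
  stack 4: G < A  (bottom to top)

unstack(E, F)

target: towers=[C/B; D; F; G/A] holding=E
     unstack(B, C) → towers=[C; D; F/E; G/A] holding=B
         pickup(D) → towers=[C/B; F/E; G/A] holding=D
     unstack(A, G) → towers=[C/B; D; F/E; G] holding=A
     unstack(E, F) → towers=[C/B; D; F; G/A] holding=E  ← match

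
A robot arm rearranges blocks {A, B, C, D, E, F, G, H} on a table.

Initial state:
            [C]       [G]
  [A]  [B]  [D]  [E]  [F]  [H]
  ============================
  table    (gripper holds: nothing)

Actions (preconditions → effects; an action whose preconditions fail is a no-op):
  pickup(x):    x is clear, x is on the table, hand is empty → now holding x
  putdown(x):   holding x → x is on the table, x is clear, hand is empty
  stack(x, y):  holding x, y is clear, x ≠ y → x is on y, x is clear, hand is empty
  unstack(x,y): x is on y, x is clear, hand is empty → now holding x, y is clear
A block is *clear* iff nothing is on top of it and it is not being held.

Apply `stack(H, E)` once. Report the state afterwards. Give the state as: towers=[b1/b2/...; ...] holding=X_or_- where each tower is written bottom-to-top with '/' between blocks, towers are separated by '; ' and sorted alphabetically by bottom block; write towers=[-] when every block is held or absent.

before: towers=[A; B; D/C; E; F/G; H] holding=-
pre[stack(H, E)]: holding(H) fail, clear(E) ok, H≠E ok
holding(H) unmet → stack(H, E) is a no-op
after:  towers=[A; B; D/C; E; F/G; H] holding=-

towers=[A; B; D/C; E; F/G; H] holding=-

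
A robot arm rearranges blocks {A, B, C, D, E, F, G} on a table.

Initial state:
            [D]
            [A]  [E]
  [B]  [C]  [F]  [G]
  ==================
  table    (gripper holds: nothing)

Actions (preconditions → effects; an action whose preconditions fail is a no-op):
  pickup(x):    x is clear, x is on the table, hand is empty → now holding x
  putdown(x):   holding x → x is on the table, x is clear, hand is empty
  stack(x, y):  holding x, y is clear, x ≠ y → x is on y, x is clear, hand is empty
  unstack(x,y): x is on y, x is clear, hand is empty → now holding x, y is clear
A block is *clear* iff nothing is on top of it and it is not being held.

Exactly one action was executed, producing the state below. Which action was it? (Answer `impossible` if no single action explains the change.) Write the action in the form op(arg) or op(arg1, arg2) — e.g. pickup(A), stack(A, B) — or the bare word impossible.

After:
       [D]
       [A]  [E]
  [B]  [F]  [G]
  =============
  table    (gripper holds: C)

pickup(C)

target: towers=[B; F/A/D; G/E] holding=C
         pickup(B) → towers=[C; F/A/D; G/E] holding=B
     unstack(D, A) → towers=[B; C; F/A; G/E] holding=D
     unstack(E, G) → towers=[B; C; F/A/D; G] holding=E
         pickup(C) → towers=[B; F/A/D; G/E] holding=C  ← match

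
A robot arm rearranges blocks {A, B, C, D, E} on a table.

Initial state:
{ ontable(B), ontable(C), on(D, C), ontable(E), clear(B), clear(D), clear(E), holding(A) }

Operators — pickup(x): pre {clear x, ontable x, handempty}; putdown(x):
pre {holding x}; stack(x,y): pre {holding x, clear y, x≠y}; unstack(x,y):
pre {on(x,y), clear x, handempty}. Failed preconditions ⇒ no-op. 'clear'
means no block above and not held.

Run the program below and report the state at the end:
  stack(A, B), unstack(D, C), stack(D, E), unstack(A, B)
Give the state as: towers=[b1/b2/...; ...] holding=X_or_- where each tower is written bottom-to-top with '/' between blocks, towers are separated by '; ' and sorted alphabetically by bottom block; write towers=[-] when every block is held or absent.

towers=[B; C; E/D] holding=A

step 1 (stack(A, B)): towers=[B/A; C/D; E] holding=-
step 2 (unstack(D, C)): towers=[B/A; C; E] holding=D
step 3 (stack(D, E)): towers=[B/A; C; E/D] holding=-
step 4 (unstack(A, B)): towers=[B; C; E/D] holding=A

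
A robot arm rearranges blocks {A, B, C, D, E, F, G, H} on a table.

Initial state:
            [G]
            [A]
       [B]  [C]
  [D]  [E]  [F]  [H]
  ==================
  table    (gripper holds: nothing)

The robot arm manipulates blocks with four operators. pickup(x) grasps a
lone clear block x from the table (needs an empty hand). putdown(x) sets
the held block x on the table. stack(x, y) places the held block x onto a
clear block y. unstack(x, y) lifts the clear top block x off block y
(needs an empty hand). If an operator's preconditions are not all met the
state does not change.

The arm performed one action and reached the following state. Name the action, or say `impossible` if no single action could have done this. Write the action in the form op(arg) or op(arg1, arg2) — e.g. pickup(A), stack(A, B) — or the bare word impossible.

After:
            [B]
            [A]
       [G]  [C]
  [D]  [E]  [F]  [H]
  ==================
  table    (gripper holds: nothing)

impossible

target: towers=[D; E/G; F/C/A/B; H] holding=-
     unstack(G, A) → towers=[D; E/B; F/C/A; H] holding=G
         pickup(H) → towers=[D; E/B; F/C/A/G] holding=H
     unstack(B, E) → towers=[D; E; F/C/A/G; H] holding=B
         pickup(D) → towers=[E/B; F/C/A/G; H] holding=D
none of the 4 applicable actions match → impossible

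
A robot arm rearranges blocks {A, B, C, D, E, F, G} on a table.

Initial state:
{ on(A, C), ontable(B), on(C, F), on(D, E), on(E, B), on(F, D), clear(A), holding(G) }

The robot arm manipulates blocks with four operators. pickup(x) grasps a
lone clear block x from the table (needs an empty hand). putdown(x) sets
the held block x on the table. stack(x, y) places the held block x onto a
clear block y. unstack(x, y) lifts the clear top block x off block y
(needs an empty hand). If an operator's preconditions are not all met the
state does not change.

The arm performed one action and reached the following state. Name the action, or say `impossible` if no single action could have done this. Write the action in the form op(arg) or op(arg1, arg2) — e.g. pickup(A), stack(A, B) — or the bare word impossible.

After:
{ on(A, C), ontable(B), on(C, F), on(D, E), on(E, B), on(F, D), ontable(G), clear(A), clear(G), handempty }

putdown(G)

target: towers=[B/E/D/F/C/A; G] holding=-
        putdown(G) → towers=[B/E/D/F/C/A; G] holding=-  ← match
       stack(G, A) → towers=[B/E/D/F/C/A/G] holding=-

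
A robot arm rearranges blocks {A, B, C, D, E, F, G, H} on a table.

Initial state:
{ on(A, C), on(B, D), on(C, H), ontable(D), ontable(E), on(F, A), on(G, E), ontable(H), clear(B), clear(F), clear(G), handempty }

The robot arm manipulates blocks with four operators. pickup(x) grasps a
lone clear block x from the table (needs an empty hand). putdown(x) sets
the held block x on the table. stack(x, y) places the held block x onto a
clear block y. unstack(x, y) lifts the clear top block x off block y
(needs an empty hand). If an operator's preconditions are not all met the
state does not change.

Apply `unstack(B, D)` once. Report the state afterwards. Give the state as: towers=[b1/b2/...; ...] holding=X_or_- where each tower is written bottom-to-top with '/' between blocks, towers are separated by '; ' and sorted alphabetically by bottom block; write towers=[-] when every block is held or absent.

towers=[D; E/G; H/C/A/F] holding=B

before: towers=[D/B; E/G; H/C/A/F] holding=-
pre[unstack(B, D)]: on(B,D) ✓, clear(B) ✓, handempty ✓
all met → apply unstack(B, D)
after:  towers=[D; E/G; H/C/A/F] holding=B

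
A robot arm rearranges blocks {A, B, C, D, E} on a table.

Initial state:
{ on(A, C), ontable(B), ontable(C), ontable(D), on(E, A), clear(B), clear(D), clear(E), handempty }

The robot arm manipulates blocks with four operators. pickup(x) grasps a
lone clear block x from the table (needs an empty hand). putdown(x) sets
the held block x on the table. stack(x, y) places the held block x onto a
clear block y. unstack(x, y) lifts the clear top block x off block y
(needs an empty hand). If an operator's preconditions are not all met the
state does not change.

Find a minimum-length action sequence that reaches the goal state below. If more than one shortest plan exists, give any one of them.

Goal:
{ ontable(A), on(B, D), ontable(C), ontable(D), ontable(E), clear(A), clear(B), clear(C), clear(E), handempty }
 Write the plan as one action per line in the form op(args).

pickup(B)
stack(B, D)
unstack(E, A)
putdown(E)
unstack(A, C)
putdown(A)

step 1 (pickup(B)): towers=[C/A/E; D] holding=B
step 2 (stack(B, D)): towers=[C/A/E; D/B] holding=-
step 3 (unstack(E, A)): towers=[C/A; D/B] holding=E
step 4 (putdown(E)): towers=[C/A; D/B; E] holding=-
step 5 (unstack(A, C)): towers=[C; D/B; E] holding=A
step 6 (putdown(A)): towers=[A; C; D/B; E] holding=-
goal check: towers=[A; C; D/B; E] holding=- — reached (length 6, optimal by BFS)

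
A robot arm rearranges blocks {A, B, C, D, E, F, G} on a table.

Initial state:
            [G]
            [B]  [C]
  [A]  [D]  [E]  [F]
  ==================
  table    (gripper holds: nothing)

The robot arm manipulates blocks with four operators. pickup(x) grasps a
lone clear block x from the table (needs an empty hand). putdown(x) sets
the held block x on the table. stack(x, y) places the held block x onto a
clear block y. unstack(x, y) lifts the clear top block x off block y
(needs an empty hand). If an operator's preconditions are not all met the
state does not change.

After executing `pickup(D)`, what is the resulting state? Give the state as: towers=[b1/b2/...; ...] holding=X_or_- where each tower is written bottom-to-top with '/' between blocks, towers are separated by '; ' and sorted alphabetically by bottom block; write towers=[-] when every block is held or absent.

towers=[A; E/B/G; F/C] holding=D

before: towers=[A; D; E/B/G; F/C] holding=-
pre[pickup(D)]: clear(D) ✓, ontable(D) ✓, handempty ✓
all met → apply pickup(D)
after:  towers=[A; E/B/G; F/C] holding=D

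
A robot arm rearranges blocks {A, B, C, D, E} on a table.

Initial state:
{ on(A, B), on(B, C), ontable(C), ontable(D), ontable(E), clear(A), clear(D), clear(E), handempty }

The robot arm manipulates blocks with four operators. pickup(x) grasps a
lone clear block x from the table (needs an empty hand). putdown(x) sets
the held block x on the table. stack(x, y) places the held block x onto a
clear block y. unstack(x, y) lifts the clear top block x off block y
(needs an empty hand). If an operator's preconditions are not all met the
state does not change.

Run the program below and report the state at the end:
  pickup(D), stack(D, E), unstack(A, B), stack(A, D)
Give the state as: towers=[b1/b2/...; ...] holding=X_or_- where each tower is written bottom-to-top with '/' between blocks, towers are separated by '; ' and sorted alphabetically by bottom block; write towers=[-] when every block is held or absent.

towers=[C/B; E/D/A] holding=-

step 1 (pickup(D)): towers=[C/B/A; E] holding=D
step 2 (stack(D, E)): towers=[C/B/A; E/D] holding=-
step 3 (unstack(A, B)): towers=[C/B; E/D] holding=A
step 4 (stack(A, D)): towers=[C/B; E/D/A] holding=-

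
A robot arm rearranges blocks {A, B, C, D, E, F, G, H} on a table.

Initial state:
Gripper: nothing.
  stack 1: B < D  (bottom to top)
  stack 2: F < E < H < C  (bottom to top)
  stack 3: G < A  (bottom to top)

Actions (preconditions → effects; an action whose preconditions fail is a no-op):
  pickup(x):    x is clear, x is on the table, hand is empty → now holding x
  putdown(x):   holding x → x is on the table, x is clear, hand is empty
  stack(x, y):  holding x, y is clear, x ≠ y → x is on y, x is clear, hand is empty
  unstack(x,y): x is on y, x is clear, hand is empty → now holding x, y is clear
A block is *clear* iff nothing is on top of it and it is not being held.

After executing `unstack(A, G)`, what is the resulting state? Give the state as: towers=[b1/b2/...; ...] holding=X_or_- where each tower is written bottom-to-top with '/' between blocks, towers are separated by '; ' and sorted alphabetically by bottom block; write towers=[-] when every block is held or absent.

towers=[B/D; F/E/H/C; G] holding=A

before: towers=[B/D; F/E/H/C; G/A] holding=-
pre[unstack(A, G)]: on(A,G) yes, clear(A) yes, handempty yes
all met → apply unstack(A, G)
after:  towers=[B/D; F/E/H/C; G] holding=A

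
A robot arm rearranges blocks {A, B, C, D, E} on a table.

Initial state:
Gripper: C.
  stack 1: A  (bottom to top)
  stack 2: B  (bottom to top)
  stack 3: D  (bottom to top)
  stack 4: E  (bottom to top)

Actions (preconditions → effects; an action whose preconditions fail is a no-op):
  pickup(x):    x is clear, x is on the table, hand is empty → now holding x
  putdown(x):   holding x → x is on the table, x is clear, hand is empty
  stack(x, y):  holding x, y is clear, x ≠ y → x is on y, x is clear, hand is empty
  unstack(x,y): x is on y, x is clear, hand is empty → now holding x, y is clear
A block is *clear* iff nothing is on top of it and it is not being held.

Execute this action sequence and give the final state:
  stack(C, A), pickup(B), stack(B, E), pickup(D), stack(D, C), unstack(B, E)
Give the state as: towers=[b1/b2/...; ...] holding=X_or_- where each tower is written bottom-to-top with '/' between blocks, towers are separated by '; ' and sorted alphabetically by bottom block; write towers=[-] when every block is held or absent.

step 1 (stack(C, A)): towers=[A/C; B; D; E] holding=-
step 2 (pickup(B)): towers=[A/C; D; E] holding=B
step 3 (stack(B, E)): towers=[A/C; D; E/B] holding=-
step 4 (pickup(D)): towers=[A/C; E/B] holding=D
step 5 (stack(D, C)): towers=[A/C/D; E/B] holding=-
step 6 (unstack(B, E)): towers=[A/C/D; E] holding=B

towers=[A/C/D; E] holding=B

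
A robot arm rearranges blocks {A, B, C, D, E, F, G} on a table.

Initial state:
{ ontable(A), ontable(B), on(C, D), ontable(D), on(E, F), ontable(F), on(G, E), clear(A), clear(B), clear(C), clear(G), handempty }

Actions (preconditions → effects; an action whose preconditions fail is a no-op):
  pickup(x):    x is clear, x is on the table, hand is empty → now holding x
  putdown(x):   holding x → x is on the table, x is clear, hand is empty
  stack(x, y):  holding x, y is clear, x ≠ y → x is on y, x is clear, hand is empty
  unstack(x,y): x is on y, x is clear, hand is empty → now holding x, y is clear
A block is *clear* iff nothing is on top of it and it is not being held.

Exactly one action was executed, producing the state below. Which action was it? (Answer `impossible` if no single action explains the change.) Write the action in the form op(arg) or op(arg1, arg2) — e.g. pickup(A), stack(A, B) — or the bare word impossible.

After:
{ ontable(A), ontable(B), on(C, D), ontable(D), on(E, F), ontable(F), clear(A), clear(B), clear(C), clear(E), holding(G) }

unstack(G, E)

target: towers=[A; B; D/C; F/E] holding=G
         pickup(B) → towers=[A; D/C; F/E/G] holding=B
     unstack(G, E) → towers=[A; B; D/C; F/E] holding=G  ← match
         pickup(A) → towers=[B; D/C; F/E/G] holding=A
     unstack(C, D) → towers=[A; B; D; F/E/G] holding=C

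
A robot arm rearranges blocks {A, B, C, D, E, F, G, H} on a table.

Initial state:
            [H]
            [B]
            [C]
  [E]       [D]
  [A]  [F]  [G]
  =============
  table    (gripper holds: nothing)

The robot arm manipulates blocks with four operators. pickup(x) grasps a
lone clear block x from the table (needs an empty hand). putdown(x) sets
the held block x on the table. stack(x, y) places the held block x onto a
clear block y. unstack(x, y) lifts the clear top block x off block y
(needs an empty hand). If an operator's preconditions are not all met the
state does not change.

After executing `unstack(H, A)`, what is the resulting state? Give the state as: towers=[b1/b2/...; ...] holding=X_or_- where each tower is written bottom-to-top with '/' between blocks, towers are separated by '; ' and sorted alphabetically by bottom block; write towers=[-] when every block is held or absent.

before: towers=[A/E; F; G/D/C/B/H] holding=-
pre[unstack(H, A)]: on(H,A) fail, clear(H) ok, handempty ok
on(H,A) unmet → unstack(H, A) is a no-op
after:  towers=[A/E; F; G/D/C/B/H] holding=-

towers=[A/E; F; G/D/C/B/H] holding=-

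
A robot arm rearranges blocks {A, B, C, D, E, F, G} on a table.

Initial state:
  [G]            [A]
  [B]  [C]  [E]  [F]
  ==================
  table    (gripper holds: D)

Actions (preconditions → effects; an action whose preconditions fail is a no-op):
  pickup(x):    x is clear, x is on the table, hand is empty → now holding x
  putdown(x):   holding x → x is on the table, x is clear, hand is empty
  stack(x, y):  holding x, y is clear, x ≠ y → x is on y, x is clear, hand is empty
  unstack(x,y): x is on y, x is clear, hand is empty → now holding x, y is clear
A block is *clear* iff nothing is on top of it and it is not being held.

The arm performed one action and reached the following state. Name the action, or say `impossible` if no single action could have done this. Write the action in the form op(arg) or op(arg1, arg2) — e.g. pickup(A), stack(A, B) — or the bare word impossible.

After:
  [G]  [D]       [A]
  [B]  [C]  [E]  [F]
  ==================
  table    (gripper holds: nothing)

stack(D, C)

target: towers=[B/G; C/D; E; F/A] holding=-
        putdown(D) → towers=[B/G; C; D; E; F/A] holding=-
       stack(D, G) → towers=[B/G/D; C; E; F/A] holding=-
       stack(D, A) → towers=[B/G; C; E; F/A/D] holding=-
       stack(D, E) → towers=[B/G; C; E/D; F/A] holding=-
       stack(D, C) → towers=[B/G; C/D; E; F/A] holding=-  ← match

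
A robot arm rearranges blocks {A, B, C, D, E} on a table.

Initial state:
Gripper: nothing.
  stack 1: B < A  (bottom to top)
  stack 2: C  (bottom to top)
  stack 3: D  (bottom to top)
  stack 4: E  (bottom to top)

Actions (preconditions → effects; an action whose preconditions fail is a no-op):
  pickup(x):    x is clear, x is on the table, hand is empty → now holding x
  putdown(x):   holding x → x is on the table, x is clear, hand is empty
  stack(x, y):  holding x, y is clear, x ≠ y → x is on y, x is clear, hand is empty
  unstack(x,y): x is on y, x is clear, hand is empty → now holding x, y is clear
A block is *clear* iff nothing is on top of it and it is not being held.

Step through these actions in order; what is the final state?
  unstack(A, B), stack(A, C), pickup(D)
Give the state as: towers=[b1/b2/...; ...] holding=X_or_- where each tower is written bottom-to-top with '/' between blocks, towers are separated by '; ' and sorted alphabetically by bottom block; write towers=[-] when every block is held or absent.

towers=[B; C/A; E] holding=D

step 1 (unstack(A, B)): towers=[B; C; D; E] holding=A
step 2 (stack(A, C)): towers=[B; C/A; D; E] holding=-
step 3 (pickup(D)): towers=[B; C/A; E] holding=D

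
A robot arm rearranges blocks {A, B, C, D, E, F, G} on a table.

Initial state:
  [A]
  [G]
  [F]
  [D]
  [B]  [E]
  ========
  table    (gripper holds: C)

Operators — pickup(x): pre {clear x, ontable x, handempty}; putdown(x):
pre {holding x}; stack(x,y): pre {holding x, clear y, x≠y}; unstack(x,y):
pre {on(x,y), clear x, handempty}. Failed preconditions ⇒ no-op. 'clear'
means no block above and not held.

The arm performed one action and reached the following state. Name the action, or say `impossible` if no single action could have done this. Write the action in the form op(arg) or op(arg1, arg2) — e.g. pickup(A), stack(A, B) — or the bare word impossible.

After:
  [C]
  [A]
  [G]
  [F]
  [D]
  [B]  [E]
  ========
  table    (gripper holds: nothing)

stack(C, A)

target: towers=[B/D/F/G/A/C; E] holding=-
        putdown(C) → towers=[B/D/F/G/A; C; E] holding=-
       stack(C, A) → towers=[B/D/F/G/A/C; E] holding=-  ← match
       stack(C, E) → towers=[B/D/F/G/A; E/C] holding=-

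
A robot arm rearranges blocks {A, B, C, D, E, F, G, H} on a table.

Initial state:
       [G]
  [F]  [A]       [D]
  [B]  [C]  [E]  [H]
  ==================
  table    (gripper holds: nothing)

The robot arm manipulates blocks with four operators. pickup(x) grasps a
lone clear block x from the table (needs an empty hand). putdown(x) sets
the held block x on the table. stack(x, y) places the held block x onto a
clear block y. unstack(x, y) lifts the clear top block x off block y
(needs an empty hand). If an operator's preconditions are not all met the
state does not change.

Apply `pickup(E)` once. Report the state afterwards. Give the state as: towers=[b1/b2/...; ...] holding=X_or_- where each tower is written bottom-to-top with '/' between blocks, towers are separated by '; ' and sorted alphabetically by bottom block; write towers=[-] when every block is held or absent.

towers=[B/F; C/A/G; H/D] holding=E

before: towers=[B/F; C/A/G; E; H/D] holding=-
pre[pickup(E)]: clear(E) ok, ontable(E) ok, handempty ok
all met → apply pickup(E)
after:  towers=[B/F; C/A/G; H/D] holding=E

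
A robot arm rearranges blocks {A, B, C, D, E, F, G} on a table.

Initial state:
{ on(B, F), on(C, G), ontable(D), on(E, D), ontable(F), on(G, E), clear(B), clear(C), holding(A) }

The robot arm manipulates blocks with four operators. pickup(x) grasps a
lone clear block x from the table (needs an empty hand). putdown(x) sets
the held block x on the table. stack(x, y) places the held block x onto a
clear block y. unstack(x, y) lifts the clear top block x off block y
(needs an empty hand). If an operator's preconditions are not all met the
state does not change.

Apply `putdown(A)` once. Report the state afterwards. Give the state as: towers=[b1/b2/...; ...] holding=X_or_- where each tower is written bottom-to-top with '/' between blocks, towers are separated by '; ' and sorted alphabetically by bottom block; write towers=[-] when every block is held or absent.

before: towers=[D/E/G/C; F/B] holding=A
pre[putdown(A)]: holding(A) yes
all met → apply putdown(A)
after:  towers=[A; D/E/G/C; F/B] holding=-

towers=[A; D/E/G/C; F/B] holding=-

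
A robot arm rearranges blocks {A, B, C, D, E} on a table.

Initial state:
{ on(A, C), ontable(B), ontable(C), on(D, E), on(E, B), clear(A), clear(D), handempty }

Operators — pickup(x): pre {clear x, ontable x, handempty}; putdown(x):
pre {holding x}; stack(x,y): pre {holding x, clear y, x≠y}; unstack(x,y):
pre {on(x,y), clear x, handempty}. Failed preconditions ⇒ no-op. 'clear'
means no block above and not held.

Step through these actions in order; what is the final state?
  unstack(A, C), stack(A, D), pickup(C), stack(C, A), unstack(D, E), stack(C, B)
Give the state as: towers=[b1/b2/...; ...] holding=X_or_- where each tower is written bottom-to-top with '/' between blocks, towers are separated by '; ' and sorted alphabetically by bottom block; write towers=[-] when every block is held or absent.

towers=[B/E/D/A/C] holding=-

step 1 (unstack(A, C)): towers=[B/E/D; C] holding=A
step 2 (stack(A, D)): towers=[B/E/D/A; C] holding=-
step 3 (pickup(C)): towers=[B/E/D/A] holding=C
step 4 (stack(C, A)): towers=[B/E/D/A/C] holding=-
step 5 (unstack(D, E)) [no-op]: towers=[B/E/D/A/C] holding=-
step 6 (stack(C, B)) [no-op]: towers=[B/E/D/A/C] holding=-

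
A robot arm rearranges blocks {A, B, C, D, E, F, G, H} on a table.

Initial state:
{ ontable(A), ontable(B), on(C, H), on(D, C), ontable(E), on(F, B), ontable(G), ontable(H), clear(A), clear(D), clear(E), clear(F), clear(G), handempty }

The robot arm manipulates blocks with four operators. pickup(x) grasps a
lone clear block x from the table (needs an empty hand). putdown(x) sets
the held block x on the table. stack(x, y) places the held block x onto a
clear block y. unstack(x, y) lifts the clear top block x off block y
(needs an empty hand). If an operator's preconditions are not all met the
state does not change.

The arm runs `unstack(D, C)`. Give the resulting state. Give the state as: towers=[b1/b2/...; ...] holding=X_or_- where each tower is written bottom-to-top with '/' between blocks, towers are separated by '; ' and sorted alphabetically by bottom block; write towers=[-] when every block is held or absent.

before: towers=[A; B/F; E; G; H/C/D] holding=-
pre[unstack(D, C)]: on(D,C) ✓, clear(D) ✓, handempty ✓
all met → apply unstack(D, C)
after:  towers=[A; B/F; E; G; H/C] holding=D

towers=[A; B/F; E; G; H/C] holding=D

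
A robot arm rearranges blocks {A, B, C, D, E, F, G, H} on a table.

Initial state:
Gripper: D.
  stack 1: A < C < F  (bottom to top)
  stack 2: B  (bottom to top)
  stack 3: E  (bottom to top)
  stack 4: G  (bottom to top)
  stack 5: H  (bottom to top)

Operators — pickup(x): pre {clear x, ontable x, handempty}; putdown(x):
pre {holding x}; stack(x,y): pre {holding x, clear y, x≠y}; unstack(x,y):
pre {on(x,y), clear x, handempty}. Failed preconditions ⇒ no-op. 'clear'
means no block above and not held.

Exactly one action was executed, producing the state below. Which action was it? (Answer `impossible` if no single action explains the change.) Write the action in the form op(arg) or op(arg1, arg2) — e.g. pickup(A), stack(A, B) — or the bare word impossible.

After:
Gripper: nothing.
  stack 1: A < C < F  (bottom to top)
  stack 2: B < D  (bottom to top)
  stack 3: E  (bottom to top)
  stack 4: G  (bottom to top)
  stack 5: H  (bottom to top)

target: towers=[A/C/F; B/D; E; G; H] holding=-
        putdown(D) → towers=[A/C/F; B; D; E; G; H] holding=-
       stack(D, G) → towers=[A/C/F; B; E; G/D; H] holding=-
       stack(D, E) → towers=[A/C/F; B; E/D; G; H] holding=-
       stack(D, H) → towers=[A/C/F; B; E; G; H/D] holding=-
       stack(D, B) → towers=[A/C/F; B/D; E; G; H] holding=-  ← match
       stack(D, F) → towers=[A/C/F/D; B; E; G; H] holding=-

stack(D, B)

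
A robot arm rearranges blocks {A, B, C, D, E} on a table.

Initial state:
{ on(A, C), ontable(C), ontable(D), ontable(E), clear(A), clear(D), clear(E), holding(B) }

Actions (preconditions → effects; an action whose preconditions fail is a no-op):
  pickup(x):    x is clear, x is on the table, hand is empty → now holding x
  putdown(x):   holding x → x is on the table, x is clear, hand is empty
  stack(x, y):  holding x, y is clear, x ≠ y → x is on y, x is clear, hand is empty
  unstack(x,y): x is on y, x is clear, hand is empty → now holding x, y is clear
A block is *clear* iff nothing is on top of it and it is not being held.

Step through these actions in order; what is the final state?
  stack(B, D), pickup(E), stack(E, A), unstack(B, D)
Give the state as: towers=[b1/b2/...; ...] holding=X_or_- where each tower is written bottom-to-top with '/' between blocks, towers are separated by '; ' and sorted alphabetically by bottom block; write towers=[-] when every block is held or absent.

step 1 (stack(B, D)): towers=[C/A; D/B; E] holding=-
step 2 (pickup(E)): towers=[C/A; D/B] holding=E
step 3 (stack(E, A)): towers=[C/A/E; D/B] holding=-
step 4 (unstack(B, D)): towers=[C/A/E; D] holding=B

towers=[C/A/E; D] holding=B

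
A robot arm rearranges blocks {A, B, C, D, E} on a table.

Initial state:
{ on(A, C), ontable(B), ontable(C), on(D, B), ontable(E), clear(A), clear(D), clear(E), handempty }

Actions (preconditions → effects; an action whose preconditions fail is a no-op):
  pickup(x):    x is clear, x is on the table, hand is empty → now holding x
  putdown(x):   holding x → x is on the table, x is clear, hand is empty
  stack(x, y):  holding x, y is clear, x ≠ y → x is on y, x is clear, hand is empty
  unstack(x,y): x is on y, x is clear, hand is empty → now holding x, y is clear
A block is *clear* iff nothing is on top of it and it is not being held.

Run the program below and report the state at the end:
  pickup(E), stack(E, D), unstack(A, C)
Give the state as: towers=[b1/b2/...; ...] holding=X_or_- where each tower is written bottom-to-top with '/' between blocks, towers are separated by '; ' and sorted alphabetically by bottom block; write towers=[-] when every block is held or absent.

step 1 (pickup(E)): towers=[B/D; C/A] holding=E
step 2 (stack(E, D)): towers=[B/D/E; C/A] holding=-
step 3 (unstack(A, C)): towers=[B/D/E; C] holding=A

towers=[B/D/E; C] holding=A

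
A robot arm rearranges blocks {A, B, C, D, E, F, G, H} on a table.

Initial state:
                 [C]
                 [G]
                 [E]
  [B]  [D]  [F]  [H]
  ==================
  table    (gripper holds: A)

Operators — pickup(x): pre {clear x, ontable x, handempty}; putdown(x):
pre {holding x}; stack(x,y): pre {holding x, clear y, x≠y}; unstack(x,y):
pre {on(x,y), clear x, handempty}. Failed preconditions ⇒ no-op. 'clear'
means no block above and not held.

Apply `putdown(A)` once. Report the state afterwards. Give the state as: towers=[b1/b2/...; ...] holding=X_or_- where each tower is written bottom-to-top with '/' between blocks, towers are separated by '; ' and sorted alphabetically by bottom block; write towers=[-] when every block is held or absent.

before: towers=[B; D; F; H/E/G/C] holding=A
pre[putdown(A)]: holding(A) yes
all met → apply putdown(A)
after:  towers=[A; B; D; F; H/E/G/C] holding=-

towers=[A; B; D; F; H/E/G/C] holding=-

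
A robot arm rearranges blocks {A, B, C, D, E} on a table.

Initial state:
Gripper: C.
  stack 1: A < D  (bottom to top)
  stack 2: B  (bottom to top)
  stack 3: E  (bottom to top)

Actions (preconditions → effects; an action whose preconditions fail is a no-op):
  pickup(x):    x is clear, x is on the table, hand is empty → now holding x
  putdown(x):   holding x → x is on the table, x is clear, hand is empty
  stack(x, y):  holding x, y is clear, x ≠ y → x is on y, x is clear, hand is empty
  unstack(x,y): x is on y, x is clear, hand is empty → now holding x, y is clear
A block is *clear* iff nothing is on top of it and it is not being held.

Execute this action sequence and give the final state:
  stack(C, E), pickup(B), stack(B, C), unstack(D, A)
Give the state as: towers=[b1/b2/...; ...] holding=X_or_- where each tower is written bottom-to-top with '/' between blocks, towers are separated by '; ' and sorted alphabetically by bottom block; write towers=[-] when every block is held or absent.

towers=[A; E/C/B] holding=D

step 1 (stack(C, E)): towers=[A/D; B; E/C] holding=-
step 2 (pickup(B)): towers=[A/D; E/C] holding=B
step 3 (stack(B, C)): towers=[A/D; E/C/B] holding=-
step 4 (unstack(D, A)): towers=[A; E/C/B] holding=D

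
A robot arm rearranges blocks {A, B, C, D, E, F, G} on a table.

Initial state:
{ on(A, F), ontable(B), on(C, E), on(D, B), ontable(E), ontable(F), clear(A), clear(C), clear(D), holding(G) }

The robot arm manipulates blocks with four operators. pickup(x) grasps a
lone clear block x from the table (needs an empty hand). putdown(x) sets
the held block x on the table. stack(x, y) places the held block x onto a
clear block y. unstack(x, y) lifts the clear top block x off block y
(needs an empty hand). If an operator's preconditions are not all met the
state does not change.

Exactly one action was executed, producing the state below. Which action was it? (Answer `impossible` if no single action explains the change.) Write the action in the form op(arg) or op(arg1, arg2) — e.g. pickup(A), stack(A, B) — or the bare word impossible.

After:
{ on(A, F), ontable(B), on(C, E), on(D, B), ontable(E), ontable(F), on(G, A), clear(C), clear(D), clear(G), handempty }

target: towers=[B/D; E/C; F/A/G] holding=-
        putdown(G) → towers=[B/D; E/C; F/A; G] holding=-
       stack(G, D) → towers=[B/D/G; E/C; F/A] holding=-
       stack(G, A) → towers=[B/D; E/C; F/A/G] holding=-  ← match
       stack(G, C) → towers=[B/D; E/C/G; F/A] holding=-

stack(G, A)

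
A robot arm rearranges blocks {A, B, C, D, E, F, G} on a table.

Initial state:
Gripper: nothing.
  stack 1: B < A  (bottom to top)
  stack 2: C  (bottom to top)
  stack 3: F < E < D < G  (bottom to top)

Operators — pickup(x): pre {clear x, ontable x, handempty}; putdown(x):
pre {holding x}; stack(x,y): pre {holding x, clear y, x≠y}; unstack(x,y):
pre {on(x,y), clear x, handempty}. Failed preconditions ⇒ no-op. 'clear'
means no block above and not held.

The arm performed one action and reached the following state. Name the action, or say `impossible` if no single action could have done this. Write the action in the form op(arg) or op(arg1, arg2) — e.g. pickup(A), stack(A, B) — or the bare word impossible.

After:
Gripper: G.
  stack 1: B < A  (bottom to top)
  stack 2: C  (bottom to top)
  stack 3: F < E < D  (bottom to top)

unstack(G, D)

target: towers=[B/A; C; F/E/D] holding=G
     unstack(G, D) → towers=[B/A; C; F/E/D] holding=G  ← match
     unstack(A, B) → towers=[B; C; F/E/D/G] holding=A
         pickup(C) → towers=[B/A; F/E/D/G] holding=C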